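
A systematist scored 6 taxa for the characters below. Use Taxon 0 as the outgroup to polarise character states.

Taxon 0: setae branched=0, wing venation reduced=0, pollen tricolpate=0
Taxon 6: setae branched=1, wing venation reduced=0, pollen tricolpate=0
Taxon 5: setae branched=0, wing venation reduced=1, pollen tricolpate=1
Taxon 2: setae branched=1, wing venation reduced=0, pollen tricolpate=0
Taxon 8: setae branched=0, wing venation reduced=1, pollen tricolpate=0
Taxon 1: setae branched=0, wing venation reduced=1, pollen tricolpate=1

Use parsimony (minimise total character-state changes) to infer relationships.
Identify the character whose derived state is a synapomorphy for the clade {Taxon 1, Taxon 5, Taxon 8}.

wing venation reduced

The outgroup has state '0' for every character, so '1' is the derived state throughout.
setae branched: derived state '1' in Taxon 2 and Taxon 6 only — synapomorphy for {Taxon 2, Taxon 6}.
wing venation reduced: derived state '1' in Taxon 1, Taxon 5, and Taxon 8 only — synapomorphy for {Taxon 1, Taxon 5, Taxon 8}.
pollen tricolpate: derived state '1' in Taxon 1 and Taxon 5 only — synapomorphy for {Taxon 1, Taxon 5}.
Most parsimonious ingroup topology: ((Taxon 6,Taxon 2),((Taxon 5,Taxon 1),Taxon 8)).
The clade {Taxon 1, Taxon 5, Taxon 8} is supported by wing venation reduced: its derived state '1' occurs in exactly those taxa and in no other taxon (including the outgroup).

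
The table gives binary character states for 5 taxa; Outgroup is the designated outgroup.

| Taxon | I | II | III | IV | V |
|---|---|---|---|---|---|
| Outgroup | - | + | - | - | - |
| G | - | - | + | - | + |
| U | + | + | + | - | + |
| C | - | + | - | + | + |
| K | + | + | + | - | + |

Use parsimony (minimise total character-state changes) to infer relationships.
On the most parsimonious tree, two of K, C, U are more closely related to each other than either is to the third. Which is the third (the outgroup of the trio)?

Character polarity is set by the outgroup: the derived state is whichever differs from the outgroup's state, so for II the derived state is '-', and for the remaining characters it is '+'.
I: derived state '+' in K and U only — synapomorphy for {K, U}.
II (derived state '-') is unique to G (autapomorphy; uninformative for grouping).
III: derived state '+' in G, K, and U only — synapomorphy for {G, K, U}.
IV (derived state '+') is unique to C (autapomorphy; uninformative for grouping).
All ingroup taxa share the derived state '+' for V; it defines the ingroup but does not resolve relationships within it.
Most parsimonious ingroup topology: ((G,(U,K)),C).
U and K share a more recent common ancestor with each other than either does with C, so C is the least closely related of the three.

C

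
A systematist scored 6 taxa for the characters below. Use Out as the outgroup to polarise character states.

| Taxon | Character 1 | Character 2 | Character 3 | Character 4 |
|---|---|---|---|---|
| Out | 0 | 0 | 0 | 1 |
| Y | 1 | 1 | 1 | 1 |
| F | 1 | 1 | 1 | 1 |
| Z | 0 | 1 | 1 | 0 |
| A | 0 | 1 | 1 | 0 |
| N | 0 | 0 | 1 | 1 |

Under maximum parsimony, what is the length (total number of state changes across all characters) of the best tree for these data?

Character polarity is set by the outgroup: the derived state is whichever differs from the outgroup's state, so for Character 4 the derived state is '0', and for the remaining characters it is '1'.
Character 1: derived state '1' in F and Y only — synapomorphy for {F, Y}.
Character 2 (derived state '1') is shared by A, F, Y, and Z — a synapomorphy uniting that clade.
All ingroup taxa share the derived state '1' for Character 3; it defines the ingroup but does not resolve relationships within it.
Character 4 (derived state '0') is shared by A and Z — a synapomorphy uniting that clade.
Most parsimonious ingroup topology: (((Z,A),(F,Y)),N).
Changes per character on this tree: Character 1: 1; Character 2: 1; Character 3: 1; Character 4: 1.
Total = 4.

4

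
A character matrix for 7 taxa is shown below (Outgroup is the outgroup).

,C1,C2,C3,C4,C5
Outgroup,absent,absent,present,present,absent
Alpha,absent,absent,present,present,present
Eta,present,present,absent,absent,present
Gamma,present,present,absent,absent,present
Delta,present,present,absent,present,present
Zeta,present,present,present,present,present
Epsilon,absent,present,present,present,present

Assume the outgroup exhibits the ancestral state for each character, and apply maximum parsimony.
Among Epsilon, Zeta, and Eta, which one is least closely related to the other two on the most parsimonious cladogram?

Epsilon

Character polarity is set by the outgroup: the derived state is whichever differs from the outgroup's state, so for C3, C4 the derived state is 'absent', and for the remaining characters it is 'present'.
C1: derived state 'present' in Delta, Eta, Gamma, and Zeta only — synapomorphy for {Delta, Eta, Gamma, Zeta}.
C2: derived state 'present' in Delta, Epsilon, Eta, Gamma, and Zeta only — synapomorphy for {Delta, Epsilon, Eta, Gamma, Zeta}.
Only Delta, Eta, and Gamma show the derived state 'absent' for C3, supporting them as a clade.
C4: derived state 'absent' in Eta and Gamma only — synapomorphy for {Eta, Gamma}.
C5 (derived state 'present') is shared by all ingroup taxa — unites the whole ingroup.
Most parsimonious ingroup topology: (Alpha,((((Eta,Gamma),Delta),Zeta),Epsilon)).
Zeta and Eta share a more recent common ancestor with each other than either does with Epsilon, so Epsilon is the least closely related of the three.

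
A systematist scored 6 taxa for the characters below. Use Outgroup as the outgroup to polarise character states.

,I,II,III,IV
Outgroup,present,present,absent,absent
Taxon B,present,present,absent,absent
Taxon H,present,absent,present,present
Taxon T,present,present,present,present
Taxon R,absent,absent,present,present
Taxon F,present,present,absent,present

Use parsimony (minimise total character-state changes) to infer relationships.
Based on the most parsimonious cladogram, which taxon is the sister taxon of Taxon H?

Taxon R

Character polarity is set by the outgroup: the derived state is whichever differs from the outgroup's state, so for I, II the derived state is 'absent', and for the remaining characters it is 'present'.
I (derived state 'absent') is unique to Taxon R (autapomorphy; uninformative for grouping).
II: derived state 'absent' in Taxon H and Taxon R only — synapomorphy for {Taxon H, Taxon R}.
Only Taxon H, Taxon R, and Taxon T show the derived state 'present' for III, supporting them as a clade.
IV: derived state 'present' in Taxon F, Taxon H, Taxon R, and Taxon T only — synapomorphy for {Taxon F, Taxon H, Taxon R, Taxon T}.
Most parsimonious ingroup topology: ((Taxon F,((Taxon R,Taxon H),Taxon T)),Taxon B).
Taxon H and Taxon R form a cherry on this tree, so they are sister taxa.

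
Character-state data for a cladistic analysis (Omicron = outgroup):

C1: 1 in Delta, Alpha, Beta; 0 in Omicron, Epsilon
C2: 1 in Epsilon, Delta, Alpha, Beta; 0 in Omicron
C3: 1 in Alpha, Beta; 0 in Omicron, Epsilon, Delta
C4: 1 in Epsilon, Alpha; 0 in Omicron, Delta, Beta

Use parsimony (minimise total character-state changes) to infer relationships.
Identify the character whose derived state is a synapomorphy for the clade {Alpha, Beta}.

C3

The outgroup has state '0' for every character, so '1' is the derived state throughout.
C1: derived state '1' in Alpha, Beta, and Delta only — synapomorphy for {Alpha, Beta, Delta}.
C2 (derived state '1') is shared by all ingroup taxa — unites the whole ingroup.
C3 (derived state '1') is shared by Alpha and Beta — a synapomorphy uniting that clade.
C4 groups Alpha and Epsilon, which is incompatible with the clades supported by the remaining characters; treating it as convergent (homoplasy) costs fewer steps than any alternative tree.
Most parsimonious ingroup topology: (Epsilon,(Delta,(Alpha,Beta))).
The clade {Alpha, Beta} is supported by C3: its derived state '1' occurs in exactly those taxa and in no other taxon (including the outgroup).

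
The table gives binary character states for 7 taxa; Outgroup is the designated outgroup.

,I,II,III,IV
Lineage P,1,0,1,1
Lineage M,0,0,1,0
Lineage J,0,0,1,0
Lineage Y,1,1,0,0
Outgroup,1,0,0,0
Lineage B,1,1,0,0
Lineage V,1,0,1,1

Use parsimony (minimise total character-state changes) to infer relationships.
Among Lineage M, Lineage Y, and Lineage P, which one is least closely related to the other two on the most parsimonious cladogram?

Character polarity is set by the outgroup: the derived state is whichever differs from the outgroup's state, so for I the derived state is '0', and for the remaining characters it is '1'.
I (derived state '0') is shared by Lineage J and Lineage M — a synapomorphy uniting that clade.
II (derived state '1') is shared by Lineage B and Lineage Y — a synapomorphy uniting that clade.
III (derived state '1') is shared by Lineage J, Lineage M, Lineage P, and Lineage V — a synapomorphy uniting that clade.
IV: derived state '1' in Lineage P and Lineage V only — synapomorphy for {Lineage P, Lineage V}.
Most parsimonious ingroup topology: ((Lineage B,Lineage Y),((Lineage M,Lineage J),(Lineage V,Lineage P))).
Lineage M and Lineage P share a more recent common ancestor with each other than either does with Lineage Y, so Lineage Y is the least closely related of the three.

Lineage Y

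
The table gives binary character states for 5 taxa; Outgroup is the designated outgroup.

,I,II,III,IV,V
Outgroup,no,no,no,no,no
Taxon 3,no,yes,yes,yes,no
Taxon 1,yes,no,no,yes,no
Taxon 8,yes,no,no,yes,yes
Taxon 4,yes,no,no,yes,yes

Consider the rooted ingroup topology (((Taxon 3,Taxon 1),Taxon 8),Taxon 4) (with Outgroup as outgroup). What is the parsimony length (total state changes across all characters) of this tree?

Map each character onto (((Taxon 3,Taxon 1),Taxon 8),Taxon 4) (rooted by Outgroup) and count the minimum state changes it requires (Fitch parsimony):
I: 2; II: 1; III: 1; IV: 1; V: 2.
Total tree length = 7.

7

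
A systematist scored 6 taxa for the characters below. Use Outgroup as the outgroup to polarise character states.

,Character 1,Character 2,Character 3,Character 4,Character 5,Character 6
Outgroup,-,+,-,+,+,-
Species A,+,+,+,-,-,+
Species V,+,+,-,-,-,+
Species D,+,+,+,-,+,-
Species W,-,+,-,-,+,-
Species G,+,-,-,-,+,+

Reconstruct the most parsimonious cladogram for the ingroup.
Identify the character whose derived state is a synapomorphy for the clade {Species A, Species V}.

Character polarity is set by the outgroup: the derived state is whichever differs from the outgroup's state, so for Character 2, Character 4, Character 5 the derived state is '-', and for the remaining characters it is '+'.
Only Species A, Species D, Species G, and Species V show the derived state '+' for Character 1, supporting them as a clade.
Character 2 (derived state '-') is unique to Species G (autapomorphy; uninformative for grouping).
Character 3 groups Species A and Species D, which is incompatible with the clades supported by the remaining characters; treating it as convergent (homoplasy) costs fewer steps than any alternative tree.
Character 4 (derived state '-') is shared by all ingroup taxa — unites the whole ingroup.
Character 5 (derived state '-') is shared by Species A and Species V — a synapomorphy uniting that clade.
Character 6 (derived state '+') is shared by Species A, Species G, and Species V — a synapomorphy uniting that clade.
Most parsimonious ingroup topology: ((((Species A,Species V),Species G),Species D),Species W).
The clade {Species A, Species V} is supported by Character 5: its derived state '-' occurs in exactly those taxa and in no other taxon (including the outgroup).

Character 5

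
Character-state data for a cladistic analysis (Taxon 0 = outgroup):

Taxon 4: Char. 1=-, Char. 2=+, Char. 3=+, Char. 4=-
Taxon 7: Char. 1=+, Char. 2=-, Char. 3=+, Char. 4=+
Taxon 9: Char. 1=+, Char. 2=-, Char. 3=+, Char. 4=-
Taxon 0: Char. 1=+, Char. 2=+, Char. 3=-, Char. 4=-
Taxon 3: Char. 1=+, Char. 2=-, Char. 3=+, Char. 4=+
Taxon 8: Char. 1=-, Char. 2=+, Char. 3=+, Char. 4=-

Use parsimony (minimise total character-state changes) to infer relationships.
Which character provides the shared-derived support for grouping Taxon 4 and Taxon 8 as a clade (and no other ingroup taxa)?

Char. 1

Character polarity is set by the outgroup: the derived state is whichever differs from the outgroup's state, so for Char. 1, Char. 2 the derived state is '-', and for the remaining characters it is '+'.
Char. 1: derived state '-' in Taxon 4 and Taxon 8 only — synapomorphy for {Taxon 4, Taxon 8}.
Only Taxon 3, Taxon 7, and Taxon 9 show the derived state '-' for Char. 2, supporting them as a clade.
Char. 3 (derived state '+') is shared by all ingroup taxa — unites the whole ingroup.
Char. 4 (derived state '+') is shared by Taxon 3 and Taxon 7 — a synapomorphy uniting that clade.
Most parsimonious ingroup topology: (((Taxon 3,Taxon 7),Taxon 9),(Taxon 8,Taxon 4)).
The clade {Taxon 4, Taxon 8} is supported by Char. 1: its derived state '-' occurs in exactly those taxa and in no other taxon (including the outgroup).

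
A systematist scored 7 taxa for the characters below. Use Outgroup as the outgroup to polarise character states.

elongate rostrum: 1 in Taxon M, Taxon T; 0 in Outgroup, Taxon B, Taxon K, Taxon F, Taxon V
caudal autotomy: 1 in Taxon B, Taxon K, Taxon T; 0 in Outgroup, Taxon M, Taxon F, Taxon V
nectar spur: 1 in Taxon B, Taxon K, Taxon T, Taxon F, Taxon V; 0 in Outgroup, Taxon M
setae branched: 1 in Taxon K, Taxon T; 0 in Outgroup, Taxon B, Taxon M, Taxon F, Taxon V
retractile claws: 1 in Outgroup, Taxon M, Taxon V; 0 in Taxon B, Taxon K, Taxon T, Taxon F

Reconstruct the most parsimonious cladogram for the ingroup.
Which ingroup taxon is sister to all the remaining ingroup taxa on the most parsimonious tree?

Character polarity is set by the outgroup: the derived state is whichever differs from the outgroup's state, so for retractile claws the derived state is '0', and for the remaining characters it is '1'.
elongate rostrum groups Taxon M and Taxon T, which is incompatible with the clades supported by the remaining characters; treating it as convergent (homoplasy) costs fewer steps than any alternative tree.
caudal autotomy: derived state '1' in Taxon B, Taxon K, and Taxon T only — synapomorphy for {Taxon B, Taxon K, Taxon T}.
nectar spur (derived state '1') is shared by Taxon B, Taxon F, Taxon K, Taxon T, and Taxon V — a synapomorphy uniting that clade.
setae branched (derived state '1') is shared by Taxon K and Taxon T — a synapomorphy uniting that clade.
retractile claws (derived state '0') is shared by Taxon B, Taxon F, Taxon K, and Taxon T — a synapomorphy uniting that clade.
Most parsimonious ingroup topology: ((((Taxon B,(Taxon K,Taxon T)),Taxon F),Taxon V),Taxon M).
Taxon M is sister to the clade containing all other ingroup taxa, so it is the earliest-diverging (most basal) ingroup lineage.

Taxon M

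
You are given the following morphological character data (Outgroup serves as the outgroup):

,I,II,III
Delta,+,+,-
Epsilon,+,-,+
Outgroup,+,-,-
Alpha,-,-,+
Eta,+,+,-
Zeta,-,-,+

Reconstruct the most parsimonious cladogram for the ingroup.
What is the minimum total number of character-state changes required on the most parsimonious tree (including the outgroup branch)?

Character polarity is set by the outgroup: the derived state is whichever differs from the outgroup's state, so for I the derived state is '-', and for the remaining characters it is '+'.
Only Alpha and Zeta show the derived state '-' for I, supporting them as a clade.
Only Delta and Eta show the derived state '+' for II, supporting them as a clade.
III: derived state '+' in Alpha, Epsilon, and Zeta only — synapomorphy for {Alpha, Epsilon, Zeta}.
Most parsimonious ingroup topology: ((Epsilon,(Alpha,Zeta)),(Delta,Eta)).
Changes per character on this tree: I: 1; II: 1; III: 1.
Total = 3.

3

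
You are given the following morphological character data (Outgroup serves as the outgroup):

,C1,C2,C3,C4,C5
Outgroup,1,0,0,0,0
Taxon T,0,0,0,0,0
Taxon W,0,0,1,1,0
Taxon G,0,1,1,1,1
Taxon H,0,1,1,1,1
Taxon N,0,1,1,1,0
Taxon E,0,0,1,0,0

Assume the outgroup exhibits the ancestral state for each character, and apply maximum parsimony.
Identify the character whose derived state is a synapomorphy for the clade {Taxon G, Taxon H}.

C5

Character polarity is set by the outgroup: the derived state is whichever differs from the outgroup's state, so for C1 the derived state is '0', and for the remaining characters it is '1'.
C1 (derived state '0') is shared by all ingroup taxa — unites the whole ingroup.
C2 (derived state '1') is shared by Taxon G, Taxon H, and Taxon N — a synapomorphy uniting that clade.
Only Taxon E, Taxon G, Taxon H, Taxon N, and Taxon W show the derived state '1' for C3, supporting them as a clade.
Only Taxon G, Taxon H, Taxon N, and Taxon W show the derived state '1' for C4, supporting them as a clade.
Only Taxon G and Taxon H show the derived state '1' for C5, supporting them as a clade.
Most parsimonious ingroup topology: (Taxon T,((Taxon W,((Taxon G,Taxon H),Taxon N)),Taxon E)).
The clade {Taxon G, Taxon H} is supported by C5: its derived state '1' occurs in exactly those taxa and in no other taxon (including the outgroup).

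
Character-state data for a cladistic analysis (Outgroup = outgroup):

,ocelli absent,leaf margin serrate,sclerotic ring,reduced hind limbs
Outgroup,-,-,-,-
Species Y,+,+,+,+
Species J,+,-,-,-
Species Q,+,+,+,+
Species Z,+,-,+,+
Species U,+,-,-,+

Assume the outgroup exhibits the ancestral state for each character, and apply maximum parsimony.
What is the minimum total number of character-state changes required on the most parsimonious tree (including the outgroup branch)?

4

The outgroup has state '-' for every character, so '+' is the derived state throughout.
ocelli absent (derived state '+') is shared by all ingroup taxa — unites the whole ingroup.
leaf margin serrate: derived state '+' in Species Q and Species Y only — synapomorphy for {Species Q, Species Y}.
sclerotic ring: derived state '+' in Species Q, Species Y, and Species Z only — synapomorphy for {Species Q, Species Y, Species Z}.
Only Species Q, Species U, Species Y, and Species Z show the derived state '+' for reduced hind limbs, supporting them as a clade.
Most parsimonious ingroup topology: ((((Species Y,Species Q),Species Z),Species U),Species J).
Changes per character on this tree: ocelli absent: 1; leaf margin serrate: 1; sclerotic ring: 1; reduced hind limbs: 1.
Total = 4.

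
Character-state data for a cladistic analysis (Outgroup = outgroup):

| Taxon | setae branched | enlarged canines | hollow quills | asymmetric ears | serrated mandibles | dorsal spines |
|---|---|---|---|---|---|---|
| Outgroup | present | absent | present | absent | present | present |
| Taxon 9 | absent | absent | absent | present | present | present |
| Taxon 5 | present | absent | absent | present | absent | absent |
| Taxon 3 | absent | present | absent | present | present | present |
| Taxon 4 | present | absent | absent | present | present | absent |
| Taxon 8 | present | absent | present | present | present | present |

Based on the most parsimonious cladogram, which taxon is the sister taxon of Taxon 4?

Taxon 5

Character polarity is set by the outgroup: the derived state is whichever differs from the outgroup's state, so for setae branched, hollow quills, serrated mandibles, dorsal spines the derived state is 'absent', and for the remaining characters it is 'present'.
setae branched (derived state 'absent') is shared by Taxon 3 and Taxon 9 — a synapomorphy uniting that clade.
enlarged canines (derived state 'present') is unique to Taxon 3 (autapomorphy; uninformative for grouping).
hollow quills (derived state 'absent') is shared by Taxon 3, Taxon 4, Taxon 5, and Taxon 9 — a synapomorphy uniting that clade.
asymmetric ears (derived state 'present') is shared by all ingroup taxa — unites the whole ingroup.
serrated mandibles: derived state 'absent' in Taxon 5 only — an autapomorphy, so it tells us nothing about relationships among taxa.
dorsal spines (derived state 'absent') is shared by Taxon 4 and Taxon 5 — a synapomorphy uniting that clade.
Most parsimonious ingroup topology: (((Taxon 9,Taxon 3),(Taxon 5,Taxon 4)),Taxon 8).
Taxon 4 and Taxon 5 form a cherry on this tree, so they are sister taxa.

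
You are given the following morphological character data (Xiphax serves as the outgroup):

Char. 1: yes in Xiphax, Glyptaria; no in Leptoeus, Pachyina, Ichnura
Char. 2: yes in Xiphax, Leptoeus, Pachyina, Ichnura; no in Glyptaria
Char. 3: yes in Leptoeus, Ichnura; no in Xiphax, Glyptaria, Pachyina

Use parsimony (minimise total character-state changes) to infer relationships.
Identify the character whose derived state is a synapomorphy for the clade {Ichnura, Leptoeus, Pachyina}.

Character polarity is set by the outgroup: the derived state is whichever differs from the outgroup's state, so for Char. 1, Char. 2 the derived state is 'no', and for the remaining characters it is 'yes'.
Only Ichnura, Leptoeus, and Pachyina show the derived state 'no' for Char. 1, supporting them as a clade.
Char. 2 (derived state 'no') is unique to Glyptaria (autapomorphy; uninformative for grouping).
Only Ichnura and Leptoeus show the derived state 'yes' for Char. 3, supporting them as a clade.
Most parsimonious ingroup topology: ((Pachyina,(Ichnura,Leptoeus)),Glyptaria).
The clade {Ichnura, Leptoeus, Pachyina} is supported by Char. 1: its derived state 'no' occurs in exactly those taxa and in no other taxon (including the outgroup).

Char. 1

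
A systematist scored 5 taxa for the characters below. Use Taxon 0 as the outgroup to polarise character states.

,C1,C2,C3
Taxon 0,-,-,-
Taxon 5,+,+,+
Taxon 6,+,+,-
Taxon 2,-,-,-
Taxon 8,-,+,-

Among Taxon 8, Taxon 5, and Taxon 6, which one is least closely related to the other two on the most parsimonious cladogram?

The outgroup has state '-' for every character, so '+' is the derived state throughout.
C1: derived state '+' in Taxon 5 and Taxon 6 only — synapomorphy for {Taxon 5, Taxon 6}.
C2: derived state '+' in Taxon 5, Taxon 6, and Taxon 8 only — synapomorphy for {Taxon 5, Taxon 6, Taxon 8}.
C3: derived state '+' in Taxon 5 only — an autapomorphy, so it tells us nothing about relationships among taxa.
Most parsimonious ingroup topology: (((Taxon 5,Taxon 6),Taxon 8),Taxon 2).
Taxon 6 and Taxon 5 share a more recent common ancestor with each other than either does with Taxon 8, so Taxon 8 is the least closely related of the three.

Taxon 8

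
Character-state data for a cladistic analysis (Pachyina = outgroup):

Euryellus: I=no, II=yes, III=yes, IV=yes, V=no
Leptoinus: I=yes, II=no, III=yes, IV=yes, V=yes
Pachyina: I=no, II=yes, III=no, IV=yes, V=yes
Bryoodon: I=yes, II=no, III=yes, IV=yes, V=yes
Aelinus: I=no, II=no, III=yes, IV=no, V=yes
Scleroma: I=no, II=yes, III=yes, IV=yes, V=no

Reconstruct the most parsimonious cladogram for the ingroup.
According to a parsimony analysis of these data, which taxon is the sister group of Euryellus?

Scleroma

Character polarity is set by the outgroup: the derived state is whichever differs from the outgroup's state, so for II, IV, V the derived state is 'no', and for the remaining characters it is 'yes'.
Only Bryoodon and Leptoinus show the derived state 'yes' for I, supporting them as a clade.
Only Aelinus, Bryoodon, and Leptoinus show the derived state 'no' for II, supporting them as a clade.
All ingroup taxa share the derived state 'yes' for III; it defines the ingroup but does not resolve relationships within it.
IV: derived state 'no' in Aelinus only — an autapomorphy, so it tells us nothing about relationships among taxa.
V (derived state 'no') is shared by Euryellus and Scleroma — a synapomorphy uniting that clade.
Most parsimonious ingroup topology: ((Aelinus,(Bryoodon,Leptoinus)),(Euryellus,Scleroma)).
Euryellus and Scleroma form a cherry on this tree, so they are sister taxa.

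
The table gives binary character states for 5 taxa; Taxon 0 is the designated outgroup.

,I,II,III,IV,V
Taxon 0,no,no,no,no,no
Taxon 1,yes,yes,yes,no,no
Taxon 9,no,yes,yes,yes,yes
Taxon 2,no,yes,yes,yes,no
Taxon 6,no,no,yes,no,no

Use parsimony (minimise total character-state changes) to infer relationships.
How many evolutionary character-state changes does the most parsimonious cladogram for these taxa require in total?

5

The outgroup has state 'no' for every character, so 'yes' is the derived state throughout.
I (derived state 'yes') is unique to Taxon 1 (autapomorphy; uninformative for grouping).
II: derived state 'yes' in Taxon 1, Taxon 2, and Taxon 9 only — synapomorphy for {Taxon 1, Taxon 2, Taxon 9}.
III (derived state 'yes') is shared by all ingroup taxa — unites the whole ingroup.
IV: derived state 'yes' in Taxon 2 and Taxon 9 only — synapomorphy for {Taxon 2, Taxon 9}.
V (derived state 'yes') is unique to Taxon 9 (autapomorphy; uninformative for grouping).
Most parsimonious ingroup topology: ((Taxon 1,(Taxon 9,Taxon 2)),Taxon 6).
Changes per character on this tree: I: 1; II: 1; III: 1; IV: 1; V: 1.
Total = 5.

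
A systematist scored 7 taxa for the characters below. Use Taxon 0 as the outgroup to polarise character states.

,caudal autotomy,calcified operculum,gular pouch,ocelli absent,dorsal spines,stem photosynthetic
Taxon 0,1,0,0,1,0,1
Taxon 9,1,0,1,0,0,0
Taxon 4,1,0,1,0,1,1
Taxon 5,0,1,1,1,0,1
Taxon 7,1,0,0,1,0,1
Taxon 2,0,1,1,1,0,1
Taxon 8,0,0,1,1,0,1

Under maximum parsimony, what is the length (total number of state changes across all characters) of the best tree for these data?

6

Character polarity is set by the outgroup: the derived state is whichever differs from the outgroup's state, so for caudal autotomy, ocelli absent, stem photosynthetic the derived state is '0', and for the remaining characters it is '1'.
Only Taxon 2, Taxon 5, and Taxon 8 show the derived state '0' for caudal autotomy, supporting them as a clade.
Only Taxon 2 and Taxon 5 show the derived state '1' for calcified operculum, supporting them as a clade.
gular pouch (derived state '1') is shared by Taxon 2, Taxon 4, Taxon 5, Taxon 8, and Taxon 9 — a synapomorphy uniting that clade.
ocelli absent: derived state '0' in Taxon 4 and Taxon 9 only — synapomorphy for {Taxon 4, Taxon 9}.
dorsal spines (derived state '1') is unique to Taxon 4 (autapomorphy; uninformative for grouping).
stem photosynthetic (derived state '0') is unique to Taxon 9 (autapomorphy; uninformative for grouping).
Most parsimonious ingroup topology: (((Taxon 9,Taxon 4),((Taxon 5,Taxon 2),Taxon 8)),Taxon 7).
Changes per character on this tree: caudal autotomy: 1; calcified operculum: 1; gular pouch: 1; ocelli absent: 1; dorsal spines: 1; stem photosynthetic: 1.
Total = 6.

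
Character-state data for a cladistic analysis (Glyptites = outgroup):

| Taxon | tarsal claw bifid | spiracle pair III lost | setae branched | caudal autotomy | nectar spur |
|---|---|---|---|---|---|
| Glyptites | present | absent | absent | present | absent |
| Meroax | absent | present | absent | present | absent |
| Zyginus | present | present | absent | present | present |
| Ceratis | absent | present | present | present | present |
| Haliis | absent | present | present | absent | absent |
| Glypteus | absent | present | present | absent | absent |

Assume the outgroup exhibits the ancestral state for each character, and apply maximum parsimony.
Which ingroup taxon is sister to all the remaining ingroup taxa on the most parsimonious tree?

Zyginus

Character polarity is set by the outgroup: the derived state is whichever differs from the outgroup's state, so for tarsal claw bifid, caudal autotomy the derived state is 'absent', and for the remaining characters it is 'present'.
tarsal claw bifid (derived state 'absent') is shared by Ceratis, Glypteus, Haliis, and Meroax — a synapomorphy uniting that clade.
All ingroup taxa share the derived state 'present' for spiracle pair III lost; it defines the ingroup but does not resolve relationships within it.
setae branched (derived state 'present') is shared by Ceratis, Glypteus, and Haliis — a synapomorphy uniting that clade.
caudal autotomy: derived state 'absent' in Glypteus and Haliis only — synapomorphy for {Glypteus, Haliis}.
nectar spur (state 'present') occurs in Ceratis and Zyginus but conflicts with the nesting implied by the other characters — most parsimoniously interpreted as homoplasy.
Most parsimonious ingroup topology: ((Meroax,(Ceratis,(Haliis,Glypteus))),Zyginus).
Zyginus is sister to the clade containing all other ingroup taxa, so it is the earliest-diverging (most basal) ingroup lineage.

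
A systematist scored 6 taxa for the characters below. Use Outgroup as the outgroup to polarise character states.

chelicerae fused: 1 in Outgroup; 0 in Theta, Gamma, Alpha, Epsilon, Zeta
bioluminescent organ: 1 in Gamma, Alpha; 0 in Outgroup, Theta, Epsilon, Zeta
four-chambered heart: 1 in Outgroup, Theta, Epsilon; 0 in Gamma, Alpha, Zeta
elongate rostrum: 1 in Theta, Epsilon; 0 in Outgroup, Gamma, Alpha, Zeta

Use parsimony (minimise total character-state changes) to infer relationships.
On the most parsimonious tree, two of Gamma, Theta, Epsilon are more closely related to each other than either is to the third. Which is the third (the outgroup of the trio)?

Gamma

Character polarity is set by the outgroup: the derived state is whichever differs from the outgroup's state, so for chelicerae fused, four-chambered heart the derived state is '0', and for the remaining characters it is '1'.
All ingroup taxa share the derived state '0' for chelicerae fused; it defines the ingroup but does not resolve relationships within it.
bioluminescent organ (derived state '1') is shared by Alpha and Gamma — a synapomorphy uniting that clade.
four-chambered heart (derived state '0') is shared by Alpha, Gamma, and Zeta — a synapomorphy uniting that clade.
elongate rostrum: derived state '1' in Epsilon and Theta only — synapomorphy for {Epsilon, Theta}.
Most parsimonious ingroup topology: ((Theta,Epsilon),((Gamma,Alpha),Zeta)).
Theta and Epsilon share a more recent common ancestor with each other than either does with Gamma, so Gamma is the least closely related of the three.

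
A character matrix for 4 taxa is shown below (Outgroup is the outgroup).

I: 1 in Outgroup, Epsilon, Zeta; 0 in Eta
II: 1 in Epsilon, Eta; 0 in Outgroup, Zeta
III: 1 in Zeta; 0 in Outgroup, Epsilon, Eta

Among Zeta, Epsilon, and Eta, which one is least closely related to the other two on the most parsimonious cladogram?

Zeta

Character polarity is set by the outgroup: the derived state is whichever differs from the outgroup's state, so for I the derived state is '0', and for the remaining characters it is '1'.
I (derived state '0') is unique to Eta (autapomorphy; uninformative for grouping).
II (derived state '1') is shared by Epsilon and Eta — a synapomorphy uniting that clade.
III (derived state '1') is unique to Zeta (autapomorphy; uninformative for grouping).
Most parsimonious ingroup topology: ((Epsilon,Eta),Zeta).
Epsilon and Eta share a more recent common ancestor with each other than either does with Zeta, so Zeta is the least closely related of the three.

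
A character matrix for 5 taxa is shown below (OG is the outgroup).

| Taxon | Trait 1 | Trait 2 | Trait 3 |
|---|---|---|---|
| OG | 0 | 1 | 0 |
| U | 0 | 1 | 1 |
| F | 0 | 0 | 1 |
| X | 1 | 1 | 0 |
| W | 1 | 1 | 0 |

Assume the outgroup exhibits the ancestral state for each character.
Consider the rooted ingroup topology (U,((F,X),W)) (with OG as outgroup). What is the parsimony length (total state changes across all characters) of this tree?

5

Map each character onto (U,((F,X),W)) (rooted by OG) and count the minimum state changes it requires (Fitch parsimony):
Trait 1: 2; Trait 2: 1; Trait 3: 2.
Total tree length = 5.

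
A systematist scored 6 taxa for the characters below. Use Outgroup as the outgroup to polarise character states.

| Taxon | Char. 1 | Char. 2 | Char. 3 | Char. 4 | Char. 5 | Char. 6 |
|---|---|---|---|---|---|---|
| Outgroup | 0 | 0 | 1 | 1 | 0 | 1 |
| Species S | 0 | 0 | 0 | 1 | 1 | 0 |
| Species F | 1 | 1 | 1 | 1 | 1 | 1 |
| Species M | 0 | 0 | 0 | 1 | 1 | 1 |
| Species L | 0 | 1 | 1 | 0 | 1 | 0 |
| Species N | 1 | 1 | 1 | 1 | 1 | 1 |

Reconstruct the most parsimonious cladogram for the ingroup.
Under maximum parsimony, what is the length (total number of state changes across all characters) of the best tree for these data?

Character polarity is set by the outgroup: the derived state is whichever differs from the outgroup's state, so for Char. 3, Char. 4, Char. 6 the derived state is '0', and for the remaining characters it is '1'.
Char. 1 (derived state '1') is shared by Species F and Species N — a synapomorphy uniting that clade.
Only Species F, Species L, and Species N show the derived state '1' for Char. 2, supporting them as a clade.
Char. 3: derived state '0' in Species M and Species S only — synapomorphy for {Species M, Species S}.
Char. 4 (derived state '0') is unique to Species L (autapomorphy; uninformative for grouping).
Char. 5 (derived state '1') is shared by all ingroup taxa — unites the whole ingroup.
Char. 6 (state '0') occurs in Species L and Species S but conflicts with the nesting implied by the other characters — most parsimoniously interpreted as homoplasy.
Most parsimonious ingroup topology: ((Species S,Species M),((Species F,Species N),Species L)).
Changes per character on this tree: Char. 1: 1; Char. 2: 1; Char. 3: 1; Char. 4: 1; Char. 5: 1; Char. 6: 2.
Total = 7.

7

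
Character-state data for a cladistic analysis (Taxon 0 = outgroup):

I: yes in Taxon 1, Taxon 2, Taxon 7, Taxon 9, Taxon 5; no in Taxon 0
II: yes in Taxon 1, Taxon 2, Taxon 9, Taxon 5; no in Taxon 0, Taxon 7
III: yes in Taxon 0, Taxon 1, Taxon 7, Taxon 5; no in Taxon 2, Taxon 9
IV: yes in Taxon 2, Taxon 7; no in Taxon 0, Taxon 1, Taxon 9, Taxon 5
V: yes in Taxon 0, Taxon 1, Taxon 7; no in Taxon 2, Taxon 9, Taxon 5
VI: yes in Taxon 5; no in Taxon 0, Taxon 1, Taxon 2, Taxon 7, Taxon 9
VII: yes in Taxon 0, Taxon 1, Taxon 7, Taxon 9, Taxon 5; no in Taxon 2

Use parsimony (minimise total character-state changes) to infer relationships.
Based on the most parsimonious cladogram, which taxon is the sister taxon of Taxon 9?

Taxon 2

Character polarity is set by the outgroup: the derived state is whichever differs from the outgroup's state, so for III, V, VII the derived state is 'no', and for the remaining characters it is 'yes'.
All ingroup taxa share the derived state 'yes' for I; it defines the ingroup but does not resolve relationships within it.
II (derived state 'yes') is shared by Taxon 1, Taxon 2, Taxon 5, and Taxon 9 — a synapomorphy uniting that clade.
III (derived state 'no') is shared by Taxon 2 and Taxon 9 — a synapomorphy uniting that clade.
IV (state 'yes') occurs in Taxon 2 and Taxon 7 but conflicts with the nesting implied by the other characters — most parsimoniously interpreted as homoplasy.
Only Taxon 2, Taxon 5, and Taxon 9 show the derived state 'no' for V, supporting them as a clade.
VI: derived state 'yes' in Taxon 5 only — an autapomorphy, so it tells us nothing about relationships among taxa.
VII: derived state 'no' in Taxon 2 only — an autapomorphy, so it tells us nothing about relationships among taxa.
Most parsimonious ingroup topology: ((Taxon 1,((Taxon 2,Taxon 9),Taxon 5)),Taxon 7).
Taxon 9 and Taxon 2 form a cherry on this tree, so they are sister taxa.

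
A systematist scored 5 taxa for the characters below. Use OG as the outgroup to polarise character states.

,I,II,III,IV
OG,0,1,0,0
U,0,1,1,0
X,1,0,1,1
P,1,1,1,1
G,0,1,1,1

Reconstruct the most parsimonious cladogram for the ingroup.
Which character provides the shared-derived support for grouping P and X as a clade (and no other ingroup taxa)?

Character polarity is set by the outgroup: the derived state is whichever differs from the outgroup's state, so for II the derived state is '0', and for the remaining characters it is '1'.
I (derived state '1') is shared by P and X — a synapomorphy uniting that clade.
II (derived state '0') is unique to X (autapomorphy; uninformative for grouping).
III (derived state '1') is shared by all ingroup taxa — unites the whole ingroup.
IV (derived state '1') is shared by G, P, and X — a synapomorphy uniting that clade.
Most parsimonious ingroup topology: (U,((X,P),G)).
The clade {P, X} is supported by I: its derived state '1' occurs in exactly those taxa and in no other taxon (including the outgroup).

I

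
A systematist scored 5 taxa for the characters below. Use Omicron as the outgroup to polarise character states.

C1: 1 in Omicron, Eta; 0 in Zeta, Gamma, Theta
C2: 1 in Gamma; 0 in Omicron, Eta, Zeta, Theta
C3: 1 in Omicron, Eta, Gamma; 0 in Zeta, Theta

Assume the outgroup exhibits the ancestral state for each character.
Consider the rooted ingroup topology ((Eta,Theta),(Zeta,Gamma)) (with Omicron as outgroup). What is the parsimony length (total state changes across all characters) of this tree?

Map each character onto ((Eta,Theta),(Zeta,Gamma)) (rooted by Omicron) and count the minimum state changes it requires (Fitch parsimony):
C1: 2; C2: 1; C3: 2.
Total tree length = 5.

5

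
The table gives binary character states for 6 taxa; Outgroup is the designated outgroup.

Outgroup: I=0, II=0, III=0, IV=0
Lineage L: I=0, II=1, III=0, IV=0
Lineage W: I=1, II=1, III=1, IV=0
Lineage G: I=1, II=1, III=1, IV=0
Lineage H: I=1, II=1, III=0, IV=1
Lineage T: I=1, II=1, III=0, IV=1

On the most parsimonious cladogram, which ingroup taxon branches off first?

The outgroup has state '0' for every character, so '1' is the derived state throughout.
I (derived state '1') is shared by Lineage G, Lineage H, Lineage T, and Lineage W — a synapomorphy uniting that clade.
All ingroup taxa share the derived state '1' for II; it defines the ingroup but does not resolve relationships within it.
III: derived state '1' in Lineage G and Lineage W only — synapomorphy for {Lineage G, Lineage W}.
IV: derived state '1' in Lineage H and Lineage T only — synapomorphy for {Lineage H, Lineage T}.
Most parsimonious ingroup topology: (Lineage L,((Lineage W,Lineage G),(Lineage H,Lineage T))).
Lineage L is sister to the clade containing all other ingroup taxa, so it is the earliest-diverging (most basal) ingroup lineage.

Lineage L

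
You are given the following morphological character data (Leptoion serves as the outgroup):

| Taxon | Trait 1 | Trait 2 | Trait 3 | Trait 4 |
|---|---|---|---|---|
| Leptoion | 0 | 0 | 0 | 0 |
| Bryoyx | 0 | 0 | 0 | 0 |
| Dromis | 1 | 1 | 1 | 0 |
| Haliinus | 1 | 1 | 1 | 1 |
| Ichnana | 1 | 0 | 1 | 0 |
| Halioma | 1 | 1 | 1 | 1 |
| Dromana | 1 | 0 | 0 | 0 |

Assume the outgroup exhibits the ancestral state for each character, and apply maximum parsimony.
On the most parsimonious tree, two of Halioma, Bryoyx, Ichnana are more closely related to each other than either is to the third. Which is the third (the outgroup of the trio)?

The outgroup has state '0' for every character, so '1' is the derived state throughout.
Only Dromana, Dromis, Haliinus, Halioma, and Ichnana show the derived state '1' for Trait 1, supporting them as a clade.
Only Dromis, Haliinus, and Halioma show the derived state '1' for Trait 2, supporting them as a clade.
Trait 3 (derived state '1') is shared by Dromis, Haliinus, Halioma, and Ichnana — a synapomorphy uniting that clade.
Only Haliinus and Halioma show the derived state '1' for Trait 4, supporting them as a clade.
Most parsimonious ingroup topology: (Bryoyx,(((Dromis,(Haliinus,Halioma)),Ichnana),Dromana)).
Ichnana and Halioma share a more recent common ancestor with each other than either does with Bryoyx, so Bryoyx is the least closely related of the three.

Bryoyx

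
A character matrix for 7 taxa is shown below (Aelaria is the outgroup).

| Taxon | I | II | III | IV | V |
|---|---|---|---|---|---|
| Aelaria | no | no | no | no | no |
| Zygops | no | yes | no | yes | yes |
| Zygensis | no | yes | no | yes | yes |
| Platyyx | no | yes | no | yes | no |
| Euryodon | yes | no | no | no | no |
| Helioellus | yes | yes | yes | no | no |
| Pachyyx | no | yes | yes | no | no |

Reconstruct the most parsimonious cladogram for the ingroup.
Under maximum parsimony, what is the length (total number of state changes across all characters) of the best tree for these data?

6

The outgroup has state 'no' for every character, so 'yes' is the derived state throughout.
I (state 'yes') occurs in Euryodon and Helioellus but conflicts with the nesting implied by the other characters — most parsimoniously interpreted as homoplasy.
II: derived state 'yes' in Helioellus, Pachyyx, Platyyx, Zygensis, and Zygops only — synapomorphy for {Helioellus, Pachyyx, Platyyx, Zygensis, Zygops}.
III (derived state 'yes') is shared by Helioellus and Pachyyx — a synapomorphy uniting that clade.
IV: derived state 'yes' in Platyyx, Zygensis, and Zygops only — synapomorphy for {Platyyx, Zygensis, Zygops}.
Only Zygensis and Zygops show the derived state 'yes' for V, supporting them as a clade.
Most parsimonious ingroup topology: ((((Zygops,Zygensis),Platyyx),(Helioellus,Pachyyx)),Euryodon).
Changes per character on this tree: I: 2; II: 1; III: 1; IV: 1; V: 1.
Total = 6.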